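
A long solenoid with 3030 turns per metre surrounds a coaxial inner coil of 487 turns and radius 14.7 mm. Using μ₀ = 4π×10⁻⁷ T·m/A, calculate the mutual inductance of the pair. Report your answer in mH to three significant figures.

M ≈ 1.26 mH

The outer solenoid produces a uniform field B₁ = μ₀n₁I₁ across the inner coil,
so the flux linkage is N₂Φ = N₂B₁A₂ = μ₀n₁N₂A₂·I₁, giving M = μ₀n₁N₂A₂.
A₂ = πr² = π(1.470×10^-2 m)² = 6.789×10^-4 m².
M = (4π×10⁻⁷)(3030)(487)(6.789×10^-4) = 1.259×10^-3 H.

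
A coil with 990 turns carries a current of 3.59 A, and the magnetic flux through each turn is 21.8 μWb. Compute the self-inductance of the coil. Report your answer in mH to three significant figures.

L ≈ 6.01 mH

Self-inductance is defined by L = NΦ_B/I (flux linkage over current).
L = (990)(2.180×10^-5 Wb)/(3.59 A) = 6.012×10^-3 H.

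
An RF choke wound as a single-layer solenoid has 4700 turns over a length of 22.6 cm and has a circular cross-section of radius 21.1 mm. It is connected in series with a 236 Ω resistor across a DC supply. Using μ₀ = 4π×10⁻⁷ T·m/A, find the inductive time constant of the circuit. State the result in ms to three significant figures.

τ ≈ 0.728 ms

A = πr² = π(2.110×10^-2 m)² = 1.399×10^-3 m².
L = μ₀N²A/ℓ = (4π×10⁻⁷)(4700)²(1.399×10^-3)/(0.226) = 0.1718 H.
τ = L/R = (0.1718)/(236) = 7.279×10^-4 s.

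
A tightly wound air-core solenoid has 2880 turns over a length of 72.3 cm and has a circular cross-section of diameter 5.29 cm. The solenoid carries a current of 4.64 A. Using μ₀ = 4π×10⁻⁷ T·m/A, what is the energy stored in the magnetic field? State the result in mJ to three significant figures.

A = π(d/2)² = π(2.645×10^-2 m)² = 2.198×10^-3 m².
L = μ₀N²A/ℓ = (4π×10⁻⁷)(2880)²(2.198×10^-3)/(0.723) = 3.169×10^-2 H.
U = ½LI² = ½(3.169×10^-2)(4.64)² = 0.3411 J.

U ≈ 341 mJ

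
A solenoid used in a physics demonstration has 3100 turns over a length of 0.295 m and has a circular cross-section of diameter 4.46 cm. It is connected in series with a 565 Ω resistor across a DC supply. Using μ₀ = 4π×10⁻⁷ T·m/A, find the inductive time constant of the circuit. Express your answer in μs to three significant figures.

τ ≈ 113 μs

A = π(d/2)² = π(2.230×10^-2 m)² = 1.562×10^-3 m².
L = μ₀N²A/ℓ = (4π×10⁻⁷)(3100)²(1.562×10^-3)/(0.295) = 6.395×10^-2 H.
τ = L/R = (6.395×10^-2)/(565) = 1.132×10^-4 s.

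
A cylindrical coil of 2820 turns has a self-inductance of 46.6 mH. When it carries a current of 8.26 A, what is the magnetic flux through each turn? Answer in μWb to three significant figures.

Φ_B ≈ 136 μWb

From L = NΦ_B/I, the flux per turn is Φ_B = LI/N.
Φ_B = (4.660×10^-2 H)(8.26 A)/2820 = 1.36495×10^-4 Wb.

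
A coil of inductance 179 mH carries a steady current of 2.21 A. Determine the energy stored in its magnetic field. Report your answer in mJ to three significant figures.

U ≈ 437 mJ

Stored magnetic energy: U = ½LI².
U = ½(0.179 H)(2.21 A)² = 0.4371 J.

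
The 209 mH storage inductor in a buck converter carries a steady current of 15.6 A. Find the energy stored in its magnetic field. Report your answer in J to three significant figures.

Stored magnetic energy: U = ½LI².
U = ½(0.209 H)(15.6 A)² = 25.43 J.

U ≈ 25.4 J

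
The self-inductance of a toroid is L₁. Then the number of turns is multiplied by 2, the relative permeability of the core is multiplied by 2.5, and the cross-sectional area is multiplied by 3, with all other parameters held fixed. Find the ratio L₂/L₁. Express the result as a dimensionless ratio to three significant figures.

L₂/L₁ = 30.0

For a toroid, L ∝ μᵣN²A/R.
L₂/L₁ = (2)^2 × (2.5) × (3) = 30.0.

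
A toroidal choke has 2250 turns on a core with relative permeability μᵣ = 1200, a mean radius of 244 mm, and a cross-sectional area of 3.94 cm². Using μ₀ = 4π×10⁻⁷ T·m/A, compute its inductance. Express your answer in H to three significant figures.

For a thin toroid, L = μ₀μᵣN²A/(2πR).
L = (4π×10⁻⁷)(1200)(2250)²(3.940×10^-4) / (2π×0.244 m) = 1.962 H.

L ≈ 1.96 H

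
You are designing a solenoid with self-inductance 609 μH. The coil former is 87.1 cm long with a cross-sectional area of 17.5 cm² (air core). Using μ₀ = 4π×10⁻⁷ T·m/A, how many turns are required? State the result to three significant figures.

N ≈ 491 turns

A = 17.5 cm² = 1.750×10^-3 m².
From L = μ₀N²A/ℓ, N = √(Lℓ / (μ₀A)).
N = √[(6.090×10^-4)(0.871) / ((4π×10⁻⁷)×1.750×10^-3)] = √(2.412×10^5) ≈ 491.1.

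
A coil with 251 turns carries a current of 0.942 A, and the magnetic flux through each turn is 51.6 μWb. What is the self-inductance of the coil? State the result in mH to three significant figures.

Self-inductance is defined by L = NΦ_B/I (flux linkage over current).
L = (251)(5.160×10^-5 Wb)/(0.942 A) = 1.3749×10^-2 H.

L ≈ 13.7 mH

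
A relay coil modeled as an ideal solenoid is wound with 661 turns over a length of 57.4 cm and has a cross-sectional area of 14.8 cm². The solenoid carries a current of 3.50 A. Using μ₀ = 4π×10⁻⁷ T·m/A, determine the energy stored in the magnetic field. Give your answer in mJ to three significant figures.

U ≈ 8.67 mJ

A = 14.8 cm² = 1.480×10^-3 m².
L = μ₀N²A/ℓ = (4π×10⁻⁷)(661)²(1.480×10^-3)/(0.574) = 1.416×10^-3 H.
U = ½LI² = ½(1.416×10^-3)(3.50)² = 8.671×10^-3 J.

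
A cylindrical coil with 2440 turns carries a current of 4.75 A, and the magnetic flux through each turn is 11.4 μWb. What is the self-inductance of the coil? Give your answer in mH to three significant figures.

L ≈ 5.86 mH

Self-inductance is defined by L = NΦ_B/I (flux linkage over current).
L = (2440)(1.140×10^-5 Wb)/(4.75 A) = 5.856×10^-3 H.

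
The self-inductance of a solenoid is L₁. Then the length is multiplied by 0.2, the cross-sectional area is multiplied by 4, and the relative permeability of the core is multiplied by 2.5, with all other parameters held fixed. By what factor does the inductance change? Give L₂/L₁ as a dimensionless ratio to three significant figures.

L₂/L₁ = 50.0

For a solenoid, L ∝ μᵣN²A/ℓ.
L₂/L₁ = (0.2)^-1 × (4) × (2.5) = 50.0.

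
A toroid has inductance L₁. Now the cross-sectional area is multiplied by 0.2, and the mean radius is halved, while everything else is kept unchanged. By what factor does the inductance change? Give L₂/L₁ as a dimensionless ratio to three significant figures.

L₂/L₁ = 0.400

For a toroid, L ∝ μᵣN²A/R.
L₂/L₁ = (0.2) × (0.5)^-1 = 0.400.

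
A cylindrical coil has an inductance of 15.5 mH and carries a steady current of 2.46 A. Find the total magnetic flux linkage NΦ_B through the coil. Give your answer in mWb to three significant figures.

From L = NΦ_B/I, the flux linkage is NΦ_B = LI.
NΦ_B = (1.550×10^-2 H)(2.46 A) = 3.813×10^-2 Wb.

NΦ_B ≈ 38.1 mWb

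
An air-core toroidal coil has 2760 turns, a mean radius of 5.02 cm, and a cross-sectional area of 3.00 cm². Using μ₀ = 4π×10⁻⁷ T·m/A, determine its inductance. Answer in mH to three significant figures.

For a thin toroid, L = μ₀N²A/(2πR).
L = (4π×10⁻⁷)(2760)²(3.000×10^-4) / (2π×5.020×10^-2 m) = 9.1047×10^-3 H.

L ≈ 9.10 mH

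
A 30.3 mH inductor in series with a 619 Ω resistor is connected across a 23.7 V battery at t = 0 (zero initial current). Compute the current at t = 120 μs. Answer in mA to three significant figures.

τ = L/R = 3.030×10^-2/619 = 4.89499×10^-5 s; final current I_∞ = ε/R = 23.7/619 = 3.829×10^-2 A.
I(t) = I_∞(1 − e^(−t/τ)) with t/τ = 2.451.
I = (3.829×10^-2)(1 − e^(−2.451)) = 3.499×10^-2 A.

I ≈ 35.0 mA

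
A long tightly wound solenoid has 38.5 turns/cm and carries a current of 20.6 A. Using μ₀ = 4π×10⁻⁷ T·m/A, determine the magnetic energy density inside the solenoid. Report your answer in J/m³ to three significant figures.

B = μ₀nI = (4π×10⁻⁷)(3.850×10^3)(20.6) = 9.966×10^-2 T.
u = B²/(2μ₀) = (9.966×10^-2)²/(2×4π×10⁻⁷) = 3.952×10^3 J/m³.

u ≈ 3950 J/m³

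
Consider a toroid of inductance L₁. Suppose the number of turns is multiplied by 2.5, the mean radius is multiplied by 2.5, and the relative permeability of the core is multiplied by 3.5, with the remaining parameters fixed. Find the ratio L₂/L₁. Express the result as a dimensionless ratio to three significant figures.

For a toroid, L ∝ μᵣN²A/R.
L₂/L₁ = (2.5)^2 × (2.5)^-1 × (3.5) = 8.75.

L₂/L₁ = 8.75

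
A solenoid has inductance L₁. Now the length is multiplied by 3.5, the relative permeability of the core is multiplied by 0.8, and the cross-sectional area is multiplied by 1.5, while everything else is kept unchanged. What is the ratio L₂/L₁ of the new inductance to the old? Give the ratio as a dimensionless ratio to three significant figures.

L₂/L₁ = 0.343

For a solenoid, L ∝ μᵣN²A/ℓ.
L₂/L₁ = (3.5)^-1 × (0.8) × (1.5) = 0.343.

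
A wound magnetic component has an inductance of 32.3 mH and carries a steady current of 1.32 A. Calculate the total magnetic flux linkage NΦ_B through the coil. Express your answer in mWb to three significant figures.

From L = NΦ_B/I, the flux linkage is NΦ_B = LI.
NΦ_B = (3.230×10^-2 H)(1.32 A) = 4.264×10^-2 Wb.

NΦ_B ≈ 42.6 mWb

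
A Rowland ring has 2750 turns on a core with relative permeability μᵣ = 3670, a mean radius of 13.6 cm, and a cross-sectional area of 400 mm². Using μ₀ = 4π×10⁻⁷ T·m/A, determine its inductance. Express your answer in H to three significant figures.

For a thin toroid, L = μ₀μᵣN²A/(2πR).
L = (4π×10⁻⁷)(3670)(2750)²(4.000×10^-4) / (2π×0.136 m) = 16.33 H.

L ≈ 16.3 H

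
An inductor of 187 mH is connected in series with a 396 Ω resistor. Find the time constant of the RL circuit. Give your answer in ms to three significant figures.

τ ≈ 0.472 ms

τ = L/R = (0.187 H)/(396 Ω) = 4.722×10^-4 s.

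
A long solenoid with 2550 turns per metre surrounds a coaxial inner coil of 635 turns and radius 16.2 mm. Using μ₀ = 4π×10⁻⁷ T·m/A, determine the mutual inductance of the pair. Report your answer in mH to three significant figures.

M ≈ 1.68 mH

The outer solenoid produces a uniform field B₁ = μ₀n₁I₁ across the inner coil,
so the flux linkage is N₂Φ = N₂B₁A₂ = μ₀n₁N₂A₂·I₁, giving M = μ₀n₁N₂A₂.
A₂ = πr² = π(1.620×10^-2 m)² = 8.2448×10^-4 m².
M = (4π×10⁻⁷)(2550)(635)(8.2448×10^-4) = 1.678×10^-3 H.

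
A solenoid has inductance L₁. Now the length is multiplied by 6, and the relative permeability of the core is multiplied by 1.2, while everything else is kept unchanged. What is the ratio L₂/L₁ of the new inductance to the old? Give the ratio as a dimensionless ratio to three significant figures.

L₂/L₁ = 0.200

For a solenoid, L ∝ μᵣN²A/ℓ.
L₂/L₁ = (6)^-1 × (1.2) = 0.200.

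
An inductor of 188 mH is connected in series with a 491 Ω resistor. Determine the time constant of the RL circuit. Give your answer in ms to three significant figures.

τ = L/R = (0.188 H)/(491 Ω) = 3.829×10^-4 s.

τ ≈ 0.383 ms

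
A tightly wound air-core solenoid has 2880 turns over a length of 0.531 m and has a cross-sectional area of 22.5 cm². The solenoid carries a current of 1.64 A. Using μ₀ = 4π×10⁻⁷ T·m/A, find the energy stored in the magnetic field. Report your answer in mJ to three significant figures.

U ≈ 59.4 mJ

A = 22.5 cm² = 2.250×10^-3 m².
L = μ₀N²A/ℓ = (4π×10⁻⁷)(2880)²(2.250×10^-3)/(0.531) = 4.417×10^-2 H.
U = ½LI² = ½(4.417×10^-2)(1.64)² = 5.939×10^-2 J.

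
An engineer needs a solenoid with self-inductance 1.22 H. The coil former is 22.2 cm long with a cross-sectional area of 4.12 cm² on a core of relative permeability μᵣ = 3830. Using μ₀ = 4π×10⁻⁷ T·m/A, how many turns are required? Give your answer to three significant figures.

N ≈ 370 turns

A = 4.12 cm² = 4.120×10^-4 m².
From L = μ₀μᵣN²A/ℓ, N = √(Lℓ / (μ₀μᵣA)).
N = √[(1.22)(0.222) / ((4π×10⁻⁷)(3830)×4.120×10^-4)] = √(1.366×10^5) ≈ 369.6.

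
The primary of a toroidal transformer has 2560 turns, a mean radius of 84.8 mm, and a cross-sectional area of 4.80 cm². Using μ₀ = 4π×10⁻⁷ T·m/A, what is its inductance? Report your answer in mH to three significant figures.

For a thin toroid, L = μ₀N²A/(2πR).
L = (4π×10⁻⁷)(2560)²(4.800×10^-4) / (2π×8.480×10^-2 m) = 7.419×10^-3 H.

L ≈ 7.42 mH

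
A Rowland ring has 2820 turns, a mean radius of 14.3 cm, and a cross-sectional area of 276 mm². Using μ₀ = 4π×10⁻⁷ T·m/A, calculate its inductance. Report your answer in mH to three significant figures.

For a thin toroid, L = μ₀N²A/(2πR).
L = (4π×10⁻⁷)(2820)²(2.760×10^-4) / (2π×0.143 m) = 3.070×10^-3 H.

L ≈ 3.07 mH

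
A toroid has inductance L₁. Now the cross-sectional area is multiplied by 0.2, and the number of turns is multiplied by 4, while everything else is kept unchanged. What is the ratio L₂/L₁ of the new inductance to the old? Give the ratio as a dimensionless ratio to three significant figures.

For a toroid, L ∝ μᵣN²A/R.
L₂/L₁ = (0.2) × (4)^2 = 3.20.

L₂/L₁ = 3.20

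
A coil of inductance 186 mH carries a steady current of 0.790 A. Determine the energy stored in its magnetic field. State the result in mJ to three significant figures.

U ≈ 58.0 mJ

Stored magnetic energy: U = ½LI².
U = ½(0.186 H)(0.790 A)² = 5.804×10^-2 J.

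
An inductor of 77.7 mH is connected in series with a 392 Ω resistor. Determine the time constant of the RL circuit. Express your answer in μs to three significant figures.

τ = L/R = (7.770×10^-2 H)/(392 Ω) = 1.982×10^-4 s.

τ ≈ 198 μs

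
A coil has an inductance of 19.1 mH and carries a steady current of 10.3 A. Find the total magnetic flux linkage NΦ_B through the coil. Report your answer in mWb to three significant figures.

NΦ_B ≈ 197 mWb

From L = NΦ_B/I, the flux linkage is NΦ_B = LI.
NΦ_B = (1.910×10^-2 H)(10.3 A) = 0.1967 Wb.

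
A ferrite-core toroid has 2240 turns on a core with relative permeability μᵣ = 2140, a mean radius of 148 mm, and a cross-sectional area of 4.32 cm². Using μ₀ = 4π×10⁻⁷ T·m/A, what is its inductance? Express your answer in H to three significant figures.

L ≈ 6.27 H

For a thin toroid, L = μ₀μᵣN²A/(2πR).
L = (4π×10⁻⁷)(2140)(2240)²(4.320×10^-4) / (2π×0.148 m) = 6.268 H.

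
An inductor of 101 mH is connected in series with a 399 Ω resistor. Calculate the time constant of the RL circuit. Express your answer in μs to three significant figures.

τ = L/R = (0.101 H)/(399 Ω) = 2.531×10^-4 s.

τ ≈ 253 μs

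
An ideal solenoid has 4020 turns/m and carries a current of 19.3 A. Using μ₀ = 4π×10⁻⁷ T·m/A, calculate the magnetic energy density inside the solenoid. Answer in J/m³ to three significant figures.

B = μ₀nI = (4π×10⁻⁷)(4.020×10^3)(19.3) = 9.750×10^-2 T.
u = B²/(2μ₀) = (9.750×10^-2)²/(2×4π×10⁻⁷) = 3.782×10^3 J/m³.

u ≈ 3780 J/m³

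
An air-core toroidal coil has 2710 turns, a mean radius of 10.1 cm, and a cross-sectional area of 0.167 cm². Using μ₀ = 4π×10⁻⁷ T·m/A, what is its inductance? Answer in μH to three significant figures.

L ≈ 243 μH

For a thin toroid, L = μ₀N²A/(2πR).
L = (4π×10⁻⁷)(2710)²(1.670×10^-5) / (2π×0.101 m) = 2.429×10^-4 H.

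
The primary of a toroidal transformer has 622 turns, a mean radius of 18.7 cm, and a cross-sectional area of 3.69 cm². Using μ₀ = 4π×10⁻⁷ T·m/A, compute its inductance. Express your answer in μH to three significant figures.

L ≈ 153 μH

For a thin toroid, L = μ₀N²A/(2πR).
L = (4π×10⁻⁷)(622)²(3.690×10^-4) / (2π×0.187 m) = 1.527×10^-4 H.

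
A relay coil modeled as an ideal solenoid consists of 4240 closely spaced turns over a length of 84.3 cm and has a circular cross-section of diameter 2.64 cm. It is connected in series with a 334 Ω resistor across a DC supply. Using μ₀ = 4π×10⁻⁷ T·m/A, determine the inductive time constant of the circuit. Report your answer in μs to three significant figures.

A = π(d/2)² = π(1.320×10^-2 m)² = 5.474×10^-4 m².
L = μ₀N²A/ℓ = (4π×10⁻⁷)(4240)²(5.474×10^-4)/(0.843) = 1.467×10^-2 H.
τ = L/R = (1.467×10^-2)/(334) = 4.392×10^-5 s.

τ ≈ 43.9 μs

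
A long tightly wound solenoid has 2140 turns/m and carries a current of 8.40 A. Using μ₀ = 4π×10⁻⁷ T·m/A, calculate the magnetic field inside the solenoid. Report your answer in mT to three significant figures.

Inside a long solenoid, B = μ₀nI.
B = (4π×10⁻⁷)(2.140×10^3 m⁻¹)(8.40 A) = 2.259×10^-2 T.

B ≈ 22.6 mT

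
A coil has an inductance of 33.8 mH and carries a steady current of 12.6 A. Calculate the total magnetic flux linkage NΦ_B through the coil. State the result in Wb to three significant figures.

From L = NΦ_B/I, the flux linkage is NΦ_B = LI.
NΦ_B = (3.380×10^-2 H)(12.6 A) = 0.4259 Wb.

NΦ_B ≈ 0.426 Wb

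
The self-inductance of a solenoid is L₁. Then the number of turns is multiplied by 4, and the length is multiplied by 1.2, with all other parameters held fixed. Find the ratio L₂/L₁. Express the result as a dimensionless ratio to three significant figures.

L₂/L₁ = 13.3

For a solenoid, L ∝ μᵣN²A/ℓ.
L₂/L₁ = (4)^2 × (1.2)^-1 = 13.3.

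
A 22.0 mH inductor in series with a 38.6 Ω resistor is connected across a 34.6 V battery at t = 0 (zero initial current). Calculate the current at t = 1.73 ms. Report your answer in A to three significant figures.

τ = L/R = 2.200×10^-2/38.6 = 5.699×10^-4 s; final current I_∞ = ε/R = 34.6/38.6 = 0.8964 A.
I(t) = I_∞(1 − e^(−t/τ)) with t/τ = 3.035.
I = (0.8964)(1 − e^(−3.035)) = 0.8533 A.

I ≈ 0.853 A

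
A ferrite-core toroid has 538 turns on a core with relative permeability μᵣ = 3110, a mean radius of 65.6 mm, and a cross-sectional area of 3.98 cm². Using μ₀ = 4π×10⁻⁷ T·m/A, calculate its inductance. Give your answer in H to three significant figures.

L ≈ 1.09 H

For a thin toroid, L = μ₀μᵣN²A/(2πR).
L = (4π×10⁻⁷)(3110)(538)²(3.980×10^-4) / (2π×6.560×10^-2 m) = 1.092 H.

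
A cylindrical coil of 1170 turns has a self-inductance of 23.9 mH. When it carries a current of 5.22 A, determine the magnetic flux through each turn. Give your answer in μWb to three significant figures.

From L = NΦ_B/I, the flux per turn is Φ_B = LI/N.
Φ_B = (2.390×10^-2 H)(5.22 A)/1170 = 1.066×10^-4 Wb.

Φ_B ≈ 107 μWb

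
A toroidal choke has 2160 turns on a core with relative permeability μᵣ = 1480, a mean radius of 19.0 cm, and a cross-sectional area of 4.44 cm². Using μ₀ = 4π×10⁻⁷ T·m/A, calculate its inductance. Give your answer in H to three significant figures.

L ≈ 3.23 H

For a thin toroid, L = μ₀μᵣN²A/(2πR).
L = (4π×10⁻⁷)(1480)(2160)²(4.440×10^-4) / (2π×0.19 m) = 3.227 H.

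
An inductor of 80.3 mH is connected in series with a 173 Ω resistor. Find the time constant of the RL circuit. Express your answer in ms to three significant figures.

τ = L/R = (8.030×10^-2 H)/(173 Ω) = 4.642×10^-4 s.

τ ≈ 0.464 ms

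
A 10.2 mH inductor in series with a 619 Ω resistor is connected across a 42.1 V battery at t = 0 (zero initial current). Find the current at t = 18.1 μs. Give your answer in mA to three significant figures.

I ≈ 45.3 mA

τ = L/R = 1.020×10^-2/619 = 1.648×10^-5 s; final current I_∞ = ε/R = 42.1/619 = 6.801×10^-2 A.
I(t) = I_∞(1 − e^(−t/τ)) with t/τ = 1.098.
I = (6.801×10^-2)(1 − e^(−1.098)) = 4.534×10^-2 A.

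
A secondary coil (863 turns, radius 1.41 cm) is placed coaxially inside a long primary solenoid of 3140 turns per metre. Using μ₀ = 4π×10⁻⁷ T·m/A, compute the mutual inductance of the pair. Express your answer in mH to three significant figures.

The outer solenoid produces a uniform field B₁ = μ₀n₁I₁ across the inner coil,
so the flux linkage is N₂Φ = N₂B₁A₂ = μ₀n₁N₂A₂·I₁, giving M = μ₀n₁N₂A₂.
A₂ = πr² = π(1.410×10^-2 m)² = 6.246×10^-4 m².
M = (4π×10⁻⁷)(3140)(863)(6.246×10^-4) = 2.127×10^-3 H.

M ≈ 2.13 mH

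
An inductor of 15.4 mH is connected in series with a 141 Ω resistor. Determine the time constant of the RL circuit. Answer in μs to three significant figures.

τ = L/R = (1.540×10^-2 H)/(141 Ω) = 1.092×10^-4 s.

τ ≈ 109 μs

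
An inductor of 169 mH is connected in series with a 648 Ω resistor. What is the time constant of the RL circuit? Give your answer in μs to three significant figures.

τ = L/R = (0.169 H)/(648 Ω) = 2.608×10^-4 s.

τ ≈ 261 μs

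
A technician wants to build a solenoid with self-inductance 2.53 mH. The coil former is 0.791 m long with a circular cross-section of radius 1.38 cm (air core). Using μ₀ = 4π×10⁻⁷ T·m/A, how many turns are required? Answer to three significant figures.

A = πr² = π(1.380×10^-2 m)² = 5.983×10^-4 m².
From L = μ₀N²A/ℓ, N = √(Lℓ / (μ₀A)).
N = √[(2.530×10^-3)(0.791) / ((4π×10⁻⁷)×5.983×10^-4)] = √(2.662×10^6) ≈ 1631.5.

N ≈ 1630 turns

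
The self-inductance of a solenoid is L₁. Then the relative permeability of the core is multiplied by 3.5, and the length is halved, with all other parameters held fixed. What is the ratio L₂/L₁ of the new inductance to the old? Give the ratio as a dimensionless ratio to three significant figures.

L₂/L₁ = 7.00

For a solenoid, L ∝ μᵣN²A/ℓ.
L₂/L₁ = (3.5) × (0.5)^-1 = 7.00.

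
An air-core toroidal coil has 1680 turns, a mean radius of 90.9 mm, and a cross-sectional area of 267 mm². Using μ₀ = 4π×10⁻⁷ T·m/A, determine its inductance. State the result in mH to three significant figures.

For a thin toroid, L = μ₀N²A/(2πR).
L = (4π×10⁻⁷)(1680)²(2.670×10^-4) / (2π×9.090×10^-2 m) = 1.658×10^-3 H.

L ≈ 1.66 mH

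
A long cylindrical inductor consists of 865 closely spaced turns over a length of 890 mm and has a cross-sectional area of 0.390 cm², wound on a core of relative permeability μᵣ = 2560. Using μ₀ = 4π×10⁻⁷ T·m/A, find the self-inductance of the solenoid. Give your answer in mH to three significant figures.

L ≈ 105 mH

A = 0.390 cm² = 3.900×10^-5 m².
For a long solenoid, L = μ₀μᵣN²A/ℓ.
L = (4π×10⁻⁷)(2560)(865)²(3.900×10^-5)/(0.89 m) = 0.10548 H.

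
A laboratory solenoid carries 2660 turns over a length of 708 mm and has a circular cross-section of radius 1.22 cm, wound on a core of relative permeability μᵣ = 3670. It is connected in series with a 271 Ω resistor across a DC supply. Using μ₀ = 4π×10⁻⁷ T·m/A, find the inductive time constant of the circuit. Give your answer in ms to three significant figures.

A = πr² = π(1.220×10^-2 m)² = 4.676×10^-4 m².
L = μ₀μᵣN²A/ℓ = (4π×10⁻⁷)(3670)(2660)²(4.676×10^-4)/(0.708) = 21.55 H.
τ = L/R = (21.55)/(271) = 7.953×10^-2 s.

τ ≈ 79.5 ms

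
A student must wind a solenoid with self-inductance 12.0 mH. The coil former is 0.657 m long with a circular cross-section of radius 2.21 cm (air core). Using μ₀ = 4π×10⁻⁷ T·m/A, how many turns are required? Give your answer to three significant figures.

N ≈ 2020 turns

A = πr² = π(2.210×10^-2 m)² = 1.534×10^-3 m².
From L = μ₀N²A/ℓ, N = √(Lℓ / (μ₀A)).
N = √[(1.200×10^-2)(0.657) / ((4π×10⁻⁷)×1.534×10^-3)] = √(4.089×10^6) ≈ 2022.1.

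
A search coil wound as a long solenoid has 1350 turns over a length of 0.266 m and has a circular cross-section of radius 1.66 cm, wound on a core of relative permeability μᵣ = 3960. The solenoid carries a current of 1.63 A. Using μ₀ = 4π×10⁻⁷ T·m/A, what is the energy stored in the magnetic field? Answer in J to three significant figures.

A = πr² = π(1.660×10^-2 m)² = 8.657×10^-4 m².
L = μ₀μᵣN²A/ℓ = (4π×10⁻⁷)(3960)(1350)²(8.657×10^-4)/(0.266) = 29.52 H.
U = ½LI² = ½(29.52)(1.63)² = 39.21 J.

U ≈ 39.2 J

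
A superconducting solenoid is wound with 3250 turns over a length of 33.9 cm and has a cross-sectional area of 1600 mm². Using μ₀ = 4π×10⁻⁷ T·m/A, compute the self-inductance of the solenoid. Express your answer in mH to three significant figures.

L ≈ 62.6 mH

A = 1600 mm² = 1.600×10^-3 m².
For a long solenoid, L = μ₀N²A/ℓ.
L = (4π×10⁻⁷)(3250)²(1.600×10^-3)/(0.339 m) = 6.2647×10^-2 H.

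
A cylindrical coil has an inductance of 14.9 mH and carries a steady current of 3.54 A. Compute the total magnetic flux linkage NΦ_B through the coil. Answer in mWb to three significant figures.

NΦ_B ≈ 52.7 mWb

From L = NΦ_B/I, the flux linkage is NΦ_B = LI.
NΦ_B = (1.490×10^-2 H)(3.54 A) = 5.2746×10^-2 Wb.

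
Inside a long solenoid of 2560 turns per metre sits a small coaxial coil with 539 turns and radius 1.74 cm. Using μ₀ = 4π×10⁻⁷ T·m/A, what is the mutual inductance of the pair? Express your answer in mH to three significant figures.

The outer solenoid produces a uniform field B₁ = μ₀n₁I₁ across the inner coil,
so the flux linkage is N₂Φ = N₂B₁A₂ = μ₀n₁N₂A₂·I₁, giving M = μ₀n₁N₂A₂.
A₂ = πr² = π(1.740×10^-2 m)² = 9.511×10^-4 m².
M = (4π×10⁻⁷)(2560)(539)(9.511×10^-4) = 1.649×10^-3 H.

M ≈ 1.65 mH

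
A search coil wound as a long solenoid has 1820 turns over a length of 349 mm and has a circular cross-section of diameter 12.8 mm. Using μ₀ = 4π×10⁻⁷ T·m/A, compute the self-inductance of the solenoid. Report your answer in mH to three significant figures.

L ≈ 1.53 mH

A = π(d/2)² = π(6.400×10^-3 m)² = 1.287×10^-4 m².
For a long solenoid, L = μ₀N²A/ℓ.
L = (4π×10⁻⁷)(1820)²(1.287×10^-4)/(0.349 m) = 1.5347×10^-3 H.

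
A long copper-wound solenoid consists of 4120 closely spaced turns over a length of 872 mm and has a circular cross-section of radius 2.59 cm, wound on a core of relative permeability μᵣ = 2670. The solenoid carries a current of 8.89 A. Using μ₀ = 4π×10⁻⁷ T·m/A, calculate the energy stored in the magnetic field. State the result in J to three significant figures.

U ≈ 5440 J

A = πr² = π(2.590×10^-2 m)² = 2.107×10^-3 m².
L = μ₀μᵣN²A/ℓ = (4π×10⁻⁷)(2670)(4120)²(2.107×10^-3)/(0.872) = 137.6 H.
U = ½LI² = ½(137.6)(8.89)² = 5.439×10^3 J.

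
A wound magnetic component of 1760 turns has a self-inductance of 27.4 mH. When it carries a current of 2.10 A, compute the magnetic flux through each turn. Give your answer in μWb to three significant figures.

Φ_B ≈ 32.7 μWb

From L = NΦ_B/I, the flux per turn is Φ_B = LI/N.
Φ_B = (2.740×10^-2 H)(2.10 A)/1760 = 3.269×10^-5 Wb.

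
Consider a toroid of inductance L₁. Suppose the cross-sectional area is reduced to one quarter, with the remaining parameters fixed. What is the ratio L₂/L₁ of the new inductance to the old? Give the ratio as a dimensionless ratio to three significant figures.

L₂/L₁ = 0.250

For a toroid, L ∝ μᵣN²A/R.
L₂/L₁ = (0.25) = 0.250.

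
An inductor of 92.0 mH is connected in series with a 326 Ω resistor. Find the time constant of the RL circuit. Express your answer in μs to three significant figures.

τ ≈ 282 μs

τ = L/R = (9.200×10^-2 H)/(326 Ω) = 2.822×10^-4 s.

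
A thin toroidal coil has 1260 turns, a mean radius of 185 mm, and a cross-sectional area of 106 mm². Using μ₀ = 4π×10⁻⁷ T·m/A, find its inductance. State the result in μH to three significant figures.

L ≈ 182 μH

For a thin toroid, L = μ₀N²A/(2πR).
L = (4π×10⁻⁷)(1260)²(1.060×10^-4) / (2π×0.185 m) = 1.819×10^-4 H.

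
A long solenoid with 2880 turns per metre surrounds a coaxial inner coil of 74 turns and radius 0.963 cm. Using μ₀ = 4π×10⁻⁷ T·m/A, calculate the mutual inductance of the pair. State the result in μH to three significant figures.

M ≈ 78.0 μH

The outer solenoid produces a uniform field B₁ = μ₀n₁I₁ across the inner coil,
so the flux linkage is N₂Φ = N₂B₁A₂ = μ₀n₁N₂A₂·I₁, giving M = μ₀n₁N₂A₂.
A₂ = πr² = π(9.630×10^-3 m)² = 2.913×10^-4 m².
M = (4π×10⁻⁷)(2880)(74)(2.913×10^-4) = 7.803×10^-5 H.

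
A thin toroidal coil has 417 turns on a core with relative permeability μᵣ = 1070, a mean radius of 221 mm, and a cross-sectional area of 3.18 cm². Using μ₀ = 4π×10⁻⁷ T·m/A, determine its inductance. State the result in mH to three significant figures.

For a thin toroid, L = μ₀μᵣN²A/(2πR).
L = (4π×10⁻⁷)(1070)(417)²(3.180×10^-4) / (2π×0.221 m) = 5.3545×10^-2 H.

L ≈ 53.5 mH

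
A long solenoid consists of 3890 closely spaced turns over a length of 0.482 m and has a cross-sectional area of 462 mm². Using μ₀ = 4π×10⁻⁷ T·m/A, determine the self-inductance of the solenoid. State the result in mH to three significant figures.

L ≈ 18.2 mH

A = 462 mm² = 4.620×10^-4 m².
For a long solenoid, L = μ₀N²A/ℓ.
L = (4π×10⁻⁷)(3890)²(4.620×10^-4)/(0.482 m) = 1.823×10^-2 H.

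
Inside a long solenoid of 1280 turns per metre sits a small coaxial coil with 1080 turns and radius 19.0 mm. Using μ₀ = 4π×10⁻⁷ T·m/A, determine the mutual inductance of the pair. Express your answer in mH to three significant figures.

M ≈ 1.97 mH

The outer solenoid produces a uniform field B₁ = μ₀n₁I₁ across the inner coil,
so the flux linkage is N₂Φ = N₂B₁A₂ = μ₀n₁N₂A₂·I₁, giving M = μ₀n₁N₂A₂.
A₂ = πr² = π(1.900×10^-2 m)² = 1.134×10^-3 m².
M = (4π×10⁻⁷)(1280)(1080)(1.134×10^-3) = 1.970×10^-3 H.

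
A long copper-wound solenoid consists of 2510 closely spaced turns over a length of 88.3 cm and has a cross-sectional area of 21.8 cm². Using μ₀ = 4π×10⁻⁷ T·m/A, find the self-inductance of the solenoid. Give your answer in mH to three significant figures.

L ≈ 19.5 mH

A = 21.8 cm² = 2.180×10^-3 m².
For a long solenoid, L = μ₀N²A/ℓ.
L = (4π×10⁻⁷)(2510)²(2.180×10^-3)/(0.883 m) = 1.9546×10^-2 H.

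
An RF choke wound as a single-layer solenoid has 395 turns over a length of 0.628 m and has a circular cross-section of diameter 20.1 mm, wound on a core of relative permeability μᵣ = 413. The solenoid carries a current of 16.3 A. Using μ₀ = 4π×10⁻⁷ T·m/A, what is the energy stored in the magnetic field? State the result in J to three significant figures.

U ≈ 5.44 J

A = π(d/2)² = π(1.005×10^-2 m)² = 3.173×10^-4 m².
L = μ₀μᵣN²A/ℓ = (4π×10⁻⁷)(413)(395)²(3.173×10^-4)/(0.628) = 4.091×10^-2 H.
U = ½LI² = ½(4.091×10^-2)(16.3)² = 5.435 J.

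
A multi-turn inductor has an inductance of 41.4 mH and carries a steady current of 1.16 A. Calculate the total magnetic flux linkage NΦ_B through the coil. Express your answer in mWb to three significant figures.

From L = NΦ_B/I, the flux linkage is NΦ_B = LI.
NΦ_B = (4.140×10^-2 H)(1.16 A) = 4.802×10^-2 Wb.

NΦ_B ≈ 48.0 mWb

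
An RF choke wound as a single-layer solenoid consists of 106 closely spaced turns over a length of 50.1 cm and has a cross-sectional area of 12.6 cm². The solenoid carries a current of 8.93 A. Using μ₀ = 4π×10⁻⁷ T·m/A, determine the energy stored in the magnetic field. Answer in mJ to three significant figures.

A = 12.6 cm² = 1.260×10^-3 m².
L = μ₀N²A/ℓ = (4π×10⁻⁷)(106)²(1.260×10^-3)/(0.501) = 3.551×10^-5 H.
U = ½LI² = ½(3.551×10^-5)(8.93)² = 1.416×10^-3 J.

U ≈ 1.42 mJ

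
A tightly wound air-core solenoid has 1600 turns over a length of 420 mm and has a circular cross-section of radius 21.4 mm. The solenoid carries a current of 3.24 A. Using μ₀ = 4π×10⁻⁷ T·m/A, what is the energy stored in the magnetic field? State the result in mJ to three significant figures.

A = πr² = π(2.140×10^-2 m)² = 1.439×10^-3 m².
L = μ₀N²A/ℓ = (4π×10⁻⁷)(1600)²(1.439×10^-3)/(0.42) = 1.102×10^-2 H.
U = ½LI² = ½(1.102×10^-2)(3.24)² = 5.784×10^-2 J.

U ≈ 57.8 mJ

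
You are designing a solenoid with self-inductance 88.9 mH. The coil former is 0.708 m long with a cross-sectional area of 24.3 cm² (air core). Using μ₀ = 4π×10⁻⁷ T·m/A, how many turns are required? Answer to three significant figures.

A = 24.3 cm² = 2.430×10^-3 m².
From L = μ₀N²A/ℓ, N = √(Lℓ / (μ₀A)).
N = √[(8.890×10^-2)(0.708) / ((4π×10⁻⁷)×2.430×10^-3)] = √(2.061×10^7) ≈ 4540.0.

N ≈ 4540 turns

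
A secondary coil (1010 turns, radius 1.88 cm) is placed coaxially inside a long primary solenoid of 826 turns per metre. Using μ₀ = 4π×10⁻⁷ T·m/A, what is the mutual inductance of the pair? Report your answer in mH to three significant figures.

The outer solenoid produces a uniform field B₁ = μ₀n₁I₁ across the inner coil,
so the flux linkage is N₂Φ = N₂B₁A₂ = μ₀n₁N₂A₂·I₁, giving M = μ₀n₁N₂A₂.
A₂ = πr² = π(1.880×10^-2 m)² = 1.110×10^-3 m².
M = (4π×10⁻⁷)(826)(1010)(1.110×10^-3) = 1.164×10^-3 H.

M ≈ 1.16 mH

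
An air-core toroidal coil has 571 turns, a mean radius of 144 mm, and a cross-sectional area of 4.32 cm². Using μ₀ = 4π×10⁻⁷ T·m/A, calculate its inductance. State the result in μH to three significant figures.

For a thin toroid, L = μ₀N²A/(2πR).
L = (4π×10⁻⁷)(571)²(4.320×10^-4) / (2π×0.144 m) = 1.956×10^-4 H.

L ≈ 196 μH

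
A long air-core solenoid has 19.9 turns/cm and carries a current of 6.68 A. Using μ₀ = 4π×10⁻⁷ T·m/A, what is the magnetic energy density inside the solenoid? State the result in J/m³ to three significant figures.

u ≈ 111 J/m³

B = μ₀nI = (4π×10⁻⁷)(1.990×10^3)(6.68) = 1.670×10^-2 T.
u = B²/(2μ₀) = (1.670×10^-2)²/(2×4π×10⁻⁷) = 111 J/m³.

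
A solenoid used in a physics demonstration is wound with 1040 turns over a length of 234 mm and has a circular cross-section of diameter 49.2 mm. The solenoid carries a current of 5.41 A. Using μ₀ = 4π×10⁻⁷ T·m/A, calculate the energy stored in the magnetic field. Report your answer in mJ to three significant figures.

A = π(d/2)² = π(2.460×10^-2 m)² = 1.901×10^-3 m².
L = μ₀N²A/ℓ = (4π×10⁻⁷)(1040)²(1.901×10^-3)/(0.234) = 1.104×10^-2 H.
U = ½LI² = ½(1.104×10^-2)(5.41)² = 0.1616 J.

U ≈ 162 mJ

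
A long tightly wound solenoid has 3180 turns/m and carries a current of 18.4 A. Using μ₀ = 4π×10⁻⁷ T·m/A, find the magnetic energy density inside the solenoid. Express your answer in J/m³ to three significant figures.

u ≈ 2150 J/m³

B = μ₀nI = (4π×10⁻⁷)(3.180×10^3)(18.4) = 7.353×10^-2 T.
u = B²/(2μ₀) = (7.353×10^-2)²/(2×4π×10⁻⁷) = 2.151×10^3 J/m³.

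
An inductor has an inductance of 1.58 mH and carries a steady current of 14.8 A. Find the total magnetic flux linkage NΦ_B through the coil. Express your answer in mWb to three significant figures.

From L = NΦ_B/I, the flux linkage is NΦ_B = LI.
NΦ_B = (1.580×10^-3 H)(14.8 A) = 2.338×10^-2 Wb.

NΦ_B ≈ 23.4 mWb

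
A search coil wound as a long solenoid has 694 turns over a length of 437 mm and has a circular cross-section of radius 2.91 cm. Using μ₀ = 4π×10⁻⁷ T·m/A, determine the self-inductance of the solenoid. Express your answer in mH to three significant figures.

A = πr² = π(2.910×10^-2 m)² = 2.660×10^-3 m².
For a long solenoid, L = μ₀N²A/ℓ.
L = (4π×10⁻⁷)(694)²(2.660×10^-3)/(0.437 m) = 3.6845×10^-3 H.

L ≈ 3.68 mH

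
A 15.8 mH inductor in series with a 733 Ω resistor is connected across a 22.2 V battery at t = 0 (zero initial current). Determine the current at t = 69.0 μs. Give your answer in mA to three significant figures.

τ = L/R = 1.580×10^-2/733 = 2.156×10^-5 s; final current I_∞ = ε/R = 22.2/733 = 3.029×10^-2 A.
I(t) = I_∞(1 − e^(−t/τ)) with t/τ = 3.201.
I = (3.029×10^-2)(1 − e^(−3.201)) = 2.905×10^-2 A.

I ≈ 29.1 mA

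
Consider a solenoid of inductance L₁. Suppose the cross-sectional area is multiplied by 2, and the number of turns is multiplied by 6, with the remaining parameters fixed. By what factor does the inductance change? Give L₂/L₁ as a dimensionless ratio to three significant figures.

L₂/L₁ = 72.0

For a solenoid, L ∝ μᵣN²A/ℓ.
L₂/L₁ = (2) × (6)^2 = 72.0.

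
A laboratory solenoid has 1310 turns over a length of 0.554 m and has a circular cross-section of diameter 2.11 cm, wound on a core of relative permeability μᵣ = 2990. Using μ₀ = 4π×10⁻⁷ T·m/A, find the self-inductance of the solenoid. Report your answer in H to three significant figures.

A = π(d/2)² = π(1.055×10^-2 m)² = 3.497×10^-4 m².
For a long solenoid, L = μ₀μᵣN²A/ℓ.
L = (4π×10⁻⁷)(2990)(1310)²(3.497×10^-4)/(0.554 m) = 4.07 H.

L ≈ 4.07 H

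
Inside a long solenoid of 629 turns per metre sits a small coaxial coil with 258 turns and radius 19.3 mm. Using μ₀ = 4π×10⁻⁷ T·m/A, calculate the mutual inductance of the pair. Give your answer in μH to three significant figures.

M ≈ 239 μH

The outer solenoid produces a uniform field B₁ = μ₀n₁I₁ across the inner coil,
so the flux linkage is N₂Φ = N₂B₁A₂ = μ₀n₁N₂A₂·I₁, giving M = μ₀n₁N₂A₂.
A₂ = πr² = π(1.930×10^-2 m)² = 1.170×10^-3 m².
M = (4π×10⁻⁷)(629)(258)(1.170×10^-3) = 2.386×10^-4 H.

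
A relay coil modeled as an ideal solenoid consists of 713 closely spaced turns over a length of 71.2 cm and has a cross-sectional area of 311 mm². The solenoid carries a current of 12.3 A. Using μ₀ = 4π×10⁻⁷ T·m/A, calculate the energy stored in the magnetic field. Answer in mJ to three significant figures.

A = 311 mm² = 3.110×10^-4 m².
L = μ₀N²A/ℓ = (4π×10⁻⁷)(713)²(3.110×10^-4)/(0.712) = 2.790×10^-4 H.
U = ½LI² = ½(2.790×10^-4)(12.3)² = 2.111×10^-2 J.

U ≈ 21.1 mJ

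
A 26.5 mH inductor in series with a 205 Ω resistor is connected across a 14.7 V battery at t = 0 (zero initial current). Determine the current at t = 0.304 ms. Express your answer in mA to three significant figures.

I ≈ 64.9 mA

τ = L/R = 2.650×10^-2/205 = 1.293×10^-4 s; final current I_∞ = ε/R = 14.7/205 = 7.171×10^-2 A.
I(t) = I_∞(1 − e^(−t/τ)) with t/τ = 2.352.
I = (7.171×10^-2)(1 − e^(−2.352)) = 6.488×10^-2 A.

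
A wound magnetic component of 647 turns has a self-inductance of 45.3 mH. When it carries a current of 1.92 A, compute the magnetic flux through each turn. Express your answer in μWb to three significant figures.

Φ_B ≈ 134 μWb

From L = NΦ_B/I, the flux per turn is Φ_B = LI/N.
Φ_B = (4.530×10^-2 H)(1.92 A)/647 = 1.344×10^-4 Wb.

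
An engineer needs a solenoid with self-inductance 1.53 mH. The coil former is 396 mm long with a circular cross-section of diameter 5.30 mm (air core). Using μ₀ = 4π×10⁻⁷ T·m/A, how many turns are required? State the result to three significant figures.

N ≈ 4670 turns

A = π(d/2)² = π(2.650×10^-3 m)² = 2.206×10^-5 m².
From L = μ₀N²A/ℓ, N = √(Lℓ / (μ₀A)).
N = √[(1.530×10^-3)(0.396) / ((4π×10⁻⁷)×2.206×10^-5)] = √(2.185×10^7) ≈ 4674.8.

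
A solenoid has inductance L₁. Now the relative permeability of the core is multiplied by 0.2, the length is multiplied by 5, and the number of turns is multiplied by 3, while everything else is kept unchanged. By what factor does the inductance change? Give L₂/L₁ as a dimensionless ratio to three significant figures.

L₂/L₁ = 0.360

For a solenoid, L ∝ μᵣN²A/ℓ.
L₂/L₁ = (0.2) × (5)^-1 × (3)^2 = 0.360.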